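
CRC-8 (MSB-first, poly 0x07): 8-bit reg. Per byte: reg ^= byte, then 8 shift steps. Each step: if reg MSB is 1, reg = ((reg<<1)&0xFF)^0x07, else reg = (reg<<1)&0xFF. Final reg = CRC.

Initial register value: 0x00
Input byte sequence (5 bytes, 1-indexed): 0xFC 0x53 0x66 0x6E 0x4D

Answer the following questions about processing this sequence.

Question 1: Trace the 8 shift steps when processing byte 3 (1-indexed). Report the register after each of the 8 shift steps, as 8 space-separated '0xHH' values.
After byte 1 (0xFC): reg=0xFA
After byte 2 (0x53): reg=0x56
Register before byte 3: 0x56
After XOR with byte 0x66: 0x30

Answer: 0x60 0xC0 0x87 0x09 0x12 0x24 0x48 0x90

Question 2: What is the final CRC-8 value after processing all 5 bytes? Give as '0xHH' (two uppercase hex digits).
Answer: 0x26

Derivation:
After byte 1 (0xFC): reg=0xFA
After byte 2 (0x53): reg=0x56
After byte 3 (0x66): reg=0x90
After byte 4 (0x6E): reg=0xF4
After byte 5 (0x4D): reg=0x26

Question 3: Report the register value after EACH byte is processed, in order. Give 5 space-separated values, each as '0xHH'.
0xFA 0x56 0x90 0xF4 0x26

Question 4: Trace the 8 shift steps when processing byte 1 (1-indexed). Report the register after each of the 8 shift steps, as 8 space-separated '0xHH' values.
Register before byte 1: 0x00
After XOR with byte 0xFC: 0xFC

Answer: 0xFF 0xF9 0xF5 0xED 0xDD 0xBD 0x7D 0xFA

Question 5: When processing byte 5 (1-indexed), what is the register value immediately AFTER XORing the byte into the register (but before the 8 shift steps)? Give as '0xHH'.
Register before byte 5: 0xF4
Byte 5: 0x4D
0xF4 XOR 0x4D = 0xB9

Answer: 0xB9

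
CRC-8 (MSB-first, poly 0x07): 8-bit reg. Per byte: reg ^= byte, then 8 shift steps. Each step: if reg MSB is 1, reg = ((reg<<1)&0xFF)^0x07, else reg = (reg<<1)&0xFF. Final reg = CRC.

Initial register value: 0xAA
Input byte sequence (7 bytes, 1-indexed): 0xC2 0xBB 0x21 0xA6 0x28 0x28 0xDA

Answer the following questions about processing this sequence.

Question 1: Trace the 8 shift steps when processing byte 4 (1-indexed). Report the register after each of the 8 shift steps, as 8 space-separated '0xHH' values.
Answer: 0x1A 0x34 0x68 0xD0 0xA7 0x49 0x92 0x23

Derivation:
After byte 1 (0xC2): reg=0x1F
After byte 2 (0xBB): reg=0x75
After byte 3 (0x21): reg=0xAB
Register before byte 4: 0xAB
After XOR with byte 0xA6: 0x0D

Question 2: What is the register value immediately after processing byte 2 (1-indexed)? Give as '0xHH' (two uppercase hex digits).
After byte 1 (0xC2): reg=0x1F
After byte 2 (0xBB): reg=0x75

Answer: 0x75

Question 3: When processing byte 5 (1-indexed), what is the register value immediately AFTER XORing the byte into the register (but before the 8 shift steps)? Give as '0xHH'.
Answer: 0x0B

Derivation:
Register before byte 5: 0x23
Byte 5: 0x28
0x23 XOR 0x28 = 0x0B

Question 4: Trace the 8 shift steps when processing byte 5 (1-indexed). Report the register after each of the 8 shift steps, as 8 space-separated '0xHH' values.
After byte 1 (0xC2): reg=0x1F
After byte 2 (0xBB): reg=0x75
After byte 3 (0x21): reg=0xAB
After byte 4 (0xA6): reg=0x23
Register before byte 5: 0x23
After XOR with byte 0x28: 0x0B

Answer: 0x16 0x2C 0x58 0xB0 0x67 0xCE 0x9B 0x31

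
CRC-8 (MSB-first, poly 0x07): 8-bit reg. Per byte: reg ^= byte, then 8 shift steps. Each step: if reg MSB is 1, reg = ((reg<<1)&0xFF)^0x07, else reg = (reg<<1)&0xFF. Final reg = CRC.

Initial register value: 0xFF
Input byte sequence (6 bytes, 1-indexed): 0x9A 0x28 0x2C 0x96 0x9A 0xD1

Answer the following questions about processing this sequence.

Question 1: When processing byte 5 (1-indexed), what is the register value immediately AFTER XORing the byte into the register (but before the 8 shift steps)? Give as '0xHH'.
Register before byte 5: 0xB0
Byte 5: 0x9A
0xB0 XOR 0x9A = 0x2A

Answer: 0x2A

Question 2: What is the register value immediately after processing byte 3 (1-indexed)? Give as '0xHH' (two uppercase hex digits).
After byte 1 (0x9A): reg=0x3C
After byte 2 (0x28): reg=0x6C
After byte 3 (0x2C): reg=0xC7

Answer: 0xC7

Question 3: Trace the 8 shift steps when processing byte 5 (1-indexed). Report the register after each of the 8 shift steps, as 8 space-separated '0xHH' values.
Answer: 0x54 0xA8 0x57 0xAE 0x5B 0xB6 0x6B 0xD6

Derivation:
After byte 1 (0x9A): reg=0x3C
After byte 2 (0x28): reg=0x6C
After byte 3 (0x2C): reg=0xC7
After byte 4 (0x96): reg=0xB0
Register before byte 5: 0xB0
After XOR with byte 0x9A: 0x2A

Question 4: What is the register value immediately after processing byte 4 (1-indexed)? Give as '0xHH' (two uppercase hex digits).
Answer: 0xB0

Derivation:
After byte 1 (0x9A): reg=0x3C
After byte 2 (0x28): reg=0x6C
After byte 3 (0x2C): reg=0xC7
After byte 4 (0x96): reg=0xB0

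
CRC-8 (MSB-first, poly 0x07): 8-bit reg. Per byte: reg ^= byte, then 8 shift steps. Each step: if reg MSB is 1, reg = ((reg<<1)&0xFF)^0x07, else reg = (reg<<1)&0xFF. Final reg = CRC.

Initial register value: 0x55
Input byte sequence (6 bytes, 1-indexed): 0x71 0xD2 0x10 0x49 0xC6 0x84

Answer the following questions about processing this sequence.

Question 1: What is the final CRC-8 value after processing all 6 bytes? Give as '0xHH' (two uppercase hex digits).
Answer: 0xEB

Derivation:
After byte 1 (0x71): reg=0xFC
After byte 2 (0xD2): reg=0xCA
After byte 3 (0x10): reg=0x08
After byte 4 (0x49): reg=0xC0
After byte 5 (0xC6): reg=0x12
After byte 6 (0x84): reg=0xEB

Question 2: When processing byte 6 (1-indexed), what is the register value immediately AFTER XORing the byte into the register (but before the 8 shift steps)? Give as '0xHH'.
Answer: 0x96

Derivation:
Register before byte 6: 0x12
Byte 6: 0x84
0x12 XOR 0x84 = 0x96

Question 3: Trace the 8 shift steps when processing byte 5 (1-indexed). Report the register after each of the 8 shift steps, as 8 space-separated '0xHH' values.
Answer: 0x0C 0x18 0x30 0x60 0xC0 0x87 0x09 0x12

Derivation:
After byte 1 (0x71): reg=0xFC
After byte 2 (0xD2): reg=0xCA
After byte 3 (0x10): reg=0x08
After byte 4 (0x49): reg=0xC0
Register before byte 5: 0xC0
After XOR with byte 0xC6: 0x06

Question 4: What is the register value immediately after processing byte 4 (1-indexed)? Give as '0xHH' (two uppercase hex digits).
Answer: 0xC0

Derivation:
After byte 1 (0x71): reg=0xFC
After byte 2 (0xD2): reg=0xCA
After byte 3 (0x10): reg=0x08
After byte 4 (0x49): reg=0xC0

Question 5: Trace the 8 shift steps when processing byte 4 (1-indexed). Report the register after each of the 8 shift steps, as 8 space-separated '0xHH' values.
Answer: 0x82 0x03 0x06 0x0C 0x18 0x30 0x60 0xC0

Derivation:
After byte 1 (0x71): reg=0xFC
After byte 2 (0xD2): reg=0xCA
After byte 3 (0x10): reg=0x08
Register before byte 4: 0x08
After XOR with byte 0x49: 0x41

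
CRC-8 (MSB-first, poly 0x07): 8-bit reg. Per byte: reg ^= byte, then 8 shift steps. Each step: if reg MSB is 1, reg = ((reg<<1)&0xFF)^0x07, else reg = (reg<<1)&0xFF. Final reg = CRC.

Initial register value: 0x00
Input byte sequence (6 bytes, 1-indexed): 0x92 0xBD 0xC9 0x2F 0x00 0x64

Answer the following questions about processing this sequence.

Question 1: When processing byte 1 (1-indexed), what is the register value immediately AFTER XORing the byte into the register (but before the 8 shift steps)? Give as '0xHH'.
Register before byte 1: 0x00
Byte 1: 0x92
0x00 XOR 0x92 = 0x92

Answer: 0x92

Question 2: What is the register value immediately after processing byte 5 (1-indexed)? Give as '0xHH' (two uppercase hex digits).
After byte 1 (0x92): reg=0xF7
After byte 2 (0xBD): reg=0xF1
After byte 3 (0xC9): reg=0xA8
After byte 4 (0x2F): reg=0x9C
After byte 5 (0x00): reg=0xDD

Answer: 0xDD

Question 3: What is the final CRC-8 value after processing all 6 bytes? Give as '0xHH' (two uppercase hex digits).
After byte 1 (0x92): reg=0xF7
After byte 2 (0xBD): reg=0xF1
After byte 3 (0xC9): reg=0xA8
After byte 4 (0x2F): reg=0x9C
After byte 5 (0x00): reg=0xDD
After byte 6 (0x64): reg=0x26

Answer: 0x26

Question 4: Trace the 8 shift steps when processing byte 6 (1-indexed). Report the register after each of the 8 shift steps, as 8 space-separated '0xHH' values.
Answer: 0x75 0xEA 0xD3 0xA1 0x45 0x8A 0x13 0x26

Derivation:
After byte 1 (0x92): reg=0xF7
After byte 2 (0xBD): reg=0xF1
After byte 3 (0xC9): reg=0xA8
After byte 4 (0x2F): reg=0x9C
After byte 5 (0x00): reg=0xDD
Register before byte 6: 0xDD
After XOR with byte 0x64: 0xB9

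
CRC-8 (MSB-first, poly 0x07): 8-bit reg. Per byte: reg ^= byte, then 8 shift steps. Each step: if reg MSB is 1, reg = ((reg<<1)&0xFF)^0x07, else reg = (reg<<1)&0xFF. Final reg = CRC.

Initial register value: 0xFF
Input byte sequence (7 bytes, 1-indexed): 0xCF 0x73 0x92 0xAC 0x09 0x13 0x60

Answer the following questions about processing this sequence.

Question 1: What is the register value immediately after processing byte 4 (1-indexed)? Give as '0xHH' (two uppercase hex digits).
After byte 1 (0xCF): reg=0x90
After byte 2 (0x73): reg=0xA7
After byte 3 (0x92): reg=0x8B
After byte 4 (0xAC): reg=0xF5

Answer: 0xF5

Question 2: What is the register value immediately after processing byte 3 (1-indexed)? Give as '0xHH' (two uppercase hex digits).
Answer: 0x8B

Derivation:
After byte 1 (0xCF): reg=0x90
After byte 2 (0x73): reg=0xA7
After byte 3 (0x92): reg=0x8B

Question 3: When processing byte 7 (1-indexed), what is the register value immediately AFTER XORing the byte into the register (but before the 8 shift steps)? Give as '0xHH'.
Register before byte 7: 0x91
Byte 7: 0x60
0x91 XOR 0x60 = 0xF1

Answer: 0xF1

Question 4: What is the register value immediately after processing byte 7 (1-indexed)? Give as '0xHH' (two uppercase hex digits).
Answer: 0xD9

Derivation:
After byte 1 (0xCF): reg=0x90
After byte 2 (0x73): reg=0xA7
After byte 3 (0x92): reg=0x8B
After byte 4 (0xAC): reg=0xF5
After byte 5 (0x09): reg=0xFA
After byte 6 (0x13): reg=0x91
After byte 7 (0x60): reg=0xD9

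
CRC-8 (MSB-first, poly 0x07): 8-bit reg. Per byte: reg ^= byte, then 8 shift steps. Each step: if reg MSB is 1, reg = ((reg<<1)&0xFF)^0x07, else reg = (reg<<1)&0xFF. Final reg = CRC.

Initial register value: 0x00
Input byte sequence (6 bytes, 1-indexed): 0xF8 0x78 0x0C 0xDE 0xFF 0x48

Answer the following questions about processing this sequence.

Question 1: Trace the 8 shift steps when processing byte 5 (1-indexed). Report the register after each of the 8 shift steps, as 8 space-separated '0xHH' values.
Answer: 0x23 0x46 0x8C 0x1F 0x3E 0x7C 0xF8 0xF7

Derivation:
After byte 1 (0xF8): reg=0xE6
After byte 2 (0x78): reg=0xD3
After byte 3 (0x0C): reg=0x13
After byte 4 (0xDE): reg=0x6D
Register before byte 5: 0x6D
After XOR with byte 0xFF: 0x92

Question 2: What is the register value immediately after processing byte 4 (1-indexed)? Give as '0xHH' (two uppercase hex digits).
After byte 1 (0xF8): reg=0xE6
After byte 2 (0x78): reg=0xD3
After byte 3 (0x0C): reg=0x13
After byte 4 (0xDE): reg=0x6D

Answer: 0x6D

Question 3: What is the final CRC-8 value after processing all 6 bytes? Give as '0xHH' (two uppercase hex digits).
After byte 1 (0xF8): reg=0xE6
After byte 2 (0x78): reg=0xD3
After byte 3 (0x0C): reg=0x13
After byte 4 (0xDE): reg=0x6D
After byte 5 (0xFF): reg=0xF7
After byte 6 (0x48): reg=0x34

Answer: 0x34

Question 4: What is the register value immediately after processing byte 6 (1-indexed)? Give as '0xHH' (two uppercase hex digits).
Answer: 0x34

Derivation:
After byte 1 (0xF8): reg=0xE6
After byte 2 (0x78): reg=0xD3
After byte 3 (0x0C): reg=0x13
After byte 4 (0xDE): reg=0x6D
After byte 5 (0xFF): reg=0xF7
After byte 6 (0x48): reg=0x34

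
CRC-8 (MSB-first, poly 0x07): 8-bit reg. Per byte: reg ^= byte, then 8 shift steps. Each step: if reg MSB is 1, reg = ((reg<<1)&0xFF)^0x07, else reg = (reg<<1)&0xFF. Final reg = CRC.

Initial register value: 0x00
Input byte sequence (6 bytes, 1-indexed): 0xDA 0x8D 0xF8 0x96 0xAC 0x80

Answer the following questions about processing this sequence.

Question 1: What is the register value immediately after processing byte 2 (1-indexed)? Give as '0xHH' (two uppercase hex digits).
Answer: 0x92

Derivation:
After byte 1 (0xDA): reg=0x08
After byte 2 (0x8D): reg=0x92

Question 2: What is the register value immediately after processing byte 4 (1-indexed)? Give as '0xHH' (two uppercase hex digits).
After byte 1 (0xDA): reg=0x08
After byte 2 (0x8D): reg=0x92
After byte 3 (0xF8): reg=0x11
After byte 4 (0x96): reg=0x9C

Answer: 0x9C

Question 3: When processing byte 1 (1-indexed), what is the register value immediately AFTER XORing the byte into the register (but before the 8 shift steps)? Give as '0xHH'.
Answer: 0xDA

Derivation:
Register before byte 1: 0x00
Byte 1: 0xDA
0x00 XOR 0xDA = 0xDA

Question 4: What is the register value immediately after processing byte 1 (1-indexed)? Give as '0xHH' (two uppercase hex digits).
After byte 1 (0xDA): reg=0x08

Answer: 0x08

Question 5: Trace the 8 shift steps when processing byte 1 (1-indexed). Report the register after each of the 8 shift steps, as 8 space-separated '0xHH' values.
Answer: 0xB3 0x61 0xC2 0x83 0x01 0x02 0x04 0x08

Derivation:
Register before byte 1: 0x00
After XOR with byte 0xDA: 0xDA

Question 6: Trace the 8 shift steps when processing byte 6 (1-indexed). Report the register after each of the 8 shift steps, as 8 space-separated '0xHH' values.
After byte 1 (0xDA): reg=0x08
After byte 2 (0x8D): reg=0x92
After byte 3 (0xF8): reg=0x11
After byte 4 (0x96): reg=0x9C
After byte 5 (0xAC): reg=0x90
Register before byte 6: 0x90
After XOR with byte 0x80: 0x10

Answer: 0x20 0x40 0x80 0x07 0x0E 0x1C 0x38 0x70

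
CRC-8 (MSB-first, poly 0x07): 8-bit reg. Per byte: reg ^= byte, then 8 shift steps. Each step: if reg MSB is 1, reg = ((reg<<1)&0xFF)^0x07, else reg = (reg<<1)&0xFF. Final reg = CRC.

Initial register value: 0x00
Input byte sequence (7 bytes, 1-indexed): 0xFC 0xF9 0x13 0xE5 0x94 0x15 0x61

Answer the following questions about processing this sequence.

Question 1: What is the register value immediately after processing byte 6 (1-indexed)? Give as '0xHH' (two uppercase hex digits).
After byte 1 (0xFC): reg=0xFA
After byte 2 (0xF9): reg=0x09
After byte 3 (0x13): reg=0x46
After byte 4 (0xE5): reg=0x60
After byte 5 (0x94): reg=0xC2
After byte 6 (0x15): reg=0x2B

Answer: 0x2B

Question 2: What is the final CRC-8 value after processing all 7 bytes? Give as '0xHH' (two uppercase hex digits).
Answer: 0xF1

Derivation:
After byte 1 (0xFC): reg=0xFA
After byte 2 (0xF9): reg=0x09
After byte 3 (0x13): reg=0x46
After byte 4 (0xE5): reg=0x60
After byte 5 (0x94): reg=0xC2
After byte 6 (0x15): reg=0x2B
After byte 7 (0x61): reg=0xF1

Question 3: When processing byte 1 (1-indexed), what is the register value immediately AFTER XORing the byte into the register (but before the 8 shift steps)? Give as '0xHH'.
Answer: 0xFC

Derivation:
Register before byte 1: 0x00
Byte 1: 0xFC
0x00 XOR 0xFC = 0xFC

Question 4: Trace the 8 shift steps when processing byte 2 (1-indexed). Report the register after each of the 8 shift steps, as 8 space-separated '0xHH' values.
Answer: 0x06 0x0C 0x18 0x30 0x60 0xC0 0x87 0x09

Derivation:
After byte 1 (0xFC): reg=0xFA
Register before byte 2: 0xFA
After XOR with byte 0xF9: 0x03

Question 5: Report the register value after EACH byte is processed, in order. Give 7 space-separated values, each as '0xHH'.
0xFA 0x09 0x46 0x60 0xC2 0x2B 0xF1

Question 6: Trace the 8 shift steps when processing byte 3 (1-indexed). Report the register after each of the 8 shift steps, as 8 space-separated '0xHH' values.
Answer: 0x34 0x68 0xD0 0xA7 0x49 0x92 0x23 0x46

Derivation:
After byte 1 (0xFC): reg=0xFA
After byte 2 (0xF9): reg=0x09
Register before byte 3: 0x09
After XOR with byte 0x13: 0x1A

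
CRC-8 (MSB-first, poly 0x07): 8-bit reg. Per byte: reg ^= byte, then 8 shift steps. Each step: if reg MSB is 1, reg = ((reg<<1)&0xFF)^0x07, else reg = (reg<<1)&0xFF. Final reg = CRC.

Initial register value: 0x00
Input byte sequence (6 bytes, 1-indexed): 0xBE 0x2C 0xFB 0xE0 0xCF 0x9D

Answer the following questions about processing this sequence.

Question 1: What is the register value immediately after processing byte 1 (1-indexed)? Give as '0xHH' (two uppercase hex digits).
Answer: 0x33

Derivation:
After byte 1 (0xBE): reg=0x33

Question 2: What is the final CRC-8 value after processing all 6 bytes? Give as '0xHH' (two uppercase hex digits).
Answer: 0xB1

Derivation:
After byte 1 (0xBE): reg=0x33
After byte 2 (0x2C): reg=0x5D
After byte 3 (0xFB): reg=0x7B
After byte 4 (0xE0): reg=0xC8
After byte 5 (0xCF): reg=0x15
After byte 6 (0x9D): reg=0xB1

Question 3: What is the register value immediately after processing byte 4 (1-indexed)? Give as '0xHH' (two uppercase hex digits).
After byte 1 (0xBE): reg=0x33
After byte 2 (0x2C): reg=0x5D
After byte 3 (0xFB): reg=0x7B
After byte 4 (0xE0): reg=0xC8

Answer: 0xC8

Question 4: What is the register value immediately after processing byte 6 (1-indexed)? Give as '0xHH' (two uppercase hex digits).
After byte 1 (0xBE): reg=0x33
After byte 2 (0x2C): reg=0x5D
After byte 3 (0xFB): reg=0x7B
After byte 4 (0xE0): reg=0xC8
After byte 5 (0xCF): reg=0x15
After byte 6 (0x9D): reg=0xB1

Answer: 0xB1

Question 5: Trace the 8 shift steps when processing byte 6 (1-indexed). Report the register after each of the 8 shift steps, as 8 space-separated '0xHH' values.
Answer: 0x17 0x2E 0x5C 0xB8 0x77 0xEE 0xDB 0xB1

Derivation:
After byte 1 (0xBE): reg=0x33
After byte 2 (0x2C): reg=0x5D
After byte 3 (0xFB): reg=0x7B
After byte 4 (0xE0): reg=0xC8
After byte 5 (0xCF): reg=0x15
Register before byte 6: 0x15
After XOR with byte 0x9D: 0x88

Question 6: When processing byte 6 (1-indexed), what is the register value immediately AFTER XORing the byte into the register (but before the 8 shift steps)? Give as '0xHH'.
Answer: 0x88

Derivation:
Register before byte 6: 0x15
Byte 6: 0x9D
0x15 XOR 0x9D = 0x88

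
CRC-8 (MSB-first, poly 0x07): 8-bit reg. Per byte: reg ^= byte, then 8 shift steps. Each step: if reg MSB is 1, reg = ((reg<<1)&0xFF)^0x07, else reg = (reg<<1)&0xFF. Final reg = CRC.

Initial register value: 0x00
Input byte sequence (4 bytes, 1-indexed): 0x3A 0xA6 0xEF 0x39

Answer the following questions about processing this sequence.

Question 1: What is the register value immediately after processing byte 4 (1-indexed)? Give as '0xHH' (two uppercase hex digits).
After byte 1 (0x3A): reg=0xA6
After byte 2 (0xA6): reg=0x00
After byte 3 (0xEF): reg=0x83
After byte 4 (0x39): reg=0x2F

Answer: 0x2F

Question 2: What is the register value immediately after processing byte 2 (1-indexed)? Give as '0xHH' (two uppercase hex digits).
After byte 1 (0x3A): reg=0xA6
After byte 2 (0xA6): reg=0x00

Answer: 0x00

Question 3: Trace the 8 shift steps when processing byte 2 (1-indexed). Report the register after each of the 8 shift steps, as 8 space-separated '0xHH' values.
Answer: 0x00 0x00 0x00 0x00 0x00 0x00 0x00 0x00

Derivation:
After byte 1 (0x3A): reg=0xA6
Register before byte 2: 0xA6
After XOR with byte 0xA6: 0x00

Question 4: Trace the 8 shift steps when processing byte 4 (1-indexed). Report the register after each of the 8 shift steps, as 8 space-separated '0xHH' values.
After byte 1 (0x3A): reg=0xA6
After byte 2 (0xA6): reg=0x00
After byte 3 (0xEF): reg=0x83
Register before byte 4: 0x83
After XOR with byte 0x39: 0xBA

Answer: 0x73 0xE6 0xCB 0x91 0x25 0x4A 0x94 0x2F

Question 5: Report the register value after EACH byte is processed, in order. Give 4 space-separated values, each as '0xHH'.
0xA6 0x00 0x83 0x2F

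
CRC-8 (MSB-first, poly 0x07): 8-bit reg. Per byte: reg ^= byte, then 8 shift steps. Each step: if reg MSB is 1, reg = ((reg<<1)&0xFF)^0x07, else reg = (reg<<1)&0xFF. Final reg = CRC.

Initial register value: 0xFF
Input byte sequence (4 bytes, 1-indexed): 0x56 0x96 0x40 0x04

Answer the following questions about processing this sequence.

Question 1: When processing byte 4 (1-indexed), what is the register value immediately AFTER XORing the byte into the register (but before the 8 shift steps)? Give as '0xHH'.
Answer: 0x2E

Derivation:
Register before byte 4: 0x2A
Byte 4: 0x04
0x2A XOR 0x04 = 0x2E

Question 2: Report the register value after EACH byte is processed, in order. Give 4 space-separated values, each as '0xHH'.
0x56 0x4E 0x2A 0xCA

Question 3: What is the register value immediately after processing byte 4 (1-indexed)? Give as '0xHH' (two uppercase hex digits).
Answer: 0xCA

Derivation:
After byte 1 (0x56): reg=0x56
After byte 2 (0x96): reg=0x4E
After byte 3 (0x40): reg=0x2A
After byte 4 (0x04): reg=0xCA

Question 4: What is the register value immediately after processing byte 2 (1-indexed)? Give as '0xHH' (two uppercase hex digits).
After byte 1 (0x56): reg=0x56
After byte 2 (0x96): reg=0x4E

Answer: 0x4E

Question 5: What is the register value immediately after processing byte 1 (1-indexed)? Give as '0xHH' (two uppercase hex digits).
Answer: 0x56

Derivation:
After byte 1 (0x56): reg=0x56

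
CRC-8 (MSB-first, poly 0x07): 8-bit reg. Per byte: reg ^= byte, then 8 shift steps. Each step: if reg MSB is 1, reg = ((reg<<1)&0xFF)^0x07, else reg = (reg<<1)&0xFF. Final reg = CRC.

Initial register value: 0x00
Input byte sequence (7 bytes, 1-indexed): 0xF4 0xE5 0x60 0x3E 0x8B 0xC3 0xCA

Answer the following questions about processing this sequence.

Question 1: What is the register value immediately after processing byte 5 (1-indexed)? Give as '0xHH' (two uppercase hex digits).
After byte 1 (0xF4): reg=0xC2
After byte 2 (0xE5): reg=0xF5
After byte 3 (0x60): reg=0xE2
After byte 4 (0x3E): reg=0x1A
After byte 5 (0x8B): reg=0xFE

Answer: 0xFE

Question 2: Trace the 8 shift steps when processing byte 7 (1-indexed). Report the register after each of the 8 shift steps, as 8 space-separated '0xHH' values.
After byte 1 (0xF4): reg=0xC2
After byte 2 (0xE5): reg=0xF5
After byte 3 (0x60): reg=0xE2
After byte 4 (0x3E): reg=0x1A
After byte 5 (0x8B): reg=0xFE
After byte 6 (0xC3): reg=0xB3
Register before byte 7: 0xB3
After XOR with byte 0xCA: 0x79

Answer: 0xF2 0xE3 0xC1 0x85 0x0D 0x1A 0x34 0x68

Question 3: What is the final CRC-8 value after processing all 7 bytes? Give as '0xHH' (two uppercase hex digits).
After byte 1 (0xF4): reg=0xC2
After byte 2 (0xE5): reg=0xF5
After byte 3 (0x60): reg=0xE2
After byte 4 (0x3E): reg=0x1A
After byte 5 (0x8B): reg=0xFE
After byte 6 (0xC3): reg=0xB3
After byte 7 (0xCA): reg=0x68

Answer: 0x68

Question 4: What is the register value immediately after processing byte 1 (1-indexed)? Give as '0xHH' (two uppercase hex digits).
Answer: 0xC2

Derivation:
After byte 1 (0xF4): reg=0xC2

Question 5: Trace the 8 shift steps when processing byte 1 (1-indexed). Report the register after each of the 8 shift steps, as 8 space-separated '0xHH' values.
Register before byte 1: 0x00
After XOR with byte 0xF4: 0xF4

Answer: 0xEF 0xD9 0xB5 0x6D 0xDA 0xB3 0x61 0xC2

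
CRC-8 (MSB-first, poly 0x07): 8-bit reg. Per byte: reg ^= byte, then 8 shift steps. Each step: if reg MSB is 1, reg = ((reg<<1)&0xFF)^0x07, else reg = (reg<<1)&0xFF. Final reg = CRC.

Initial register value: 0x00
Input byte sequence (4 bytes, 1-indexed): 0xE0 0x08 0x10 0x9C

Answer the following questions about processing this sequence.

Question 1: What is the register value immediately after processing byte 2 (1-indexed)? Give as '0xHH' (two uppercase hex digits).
Answer: 0x7B

Derivation:
After byte 1 (0xE0): reg=0xAE
After byte 2 (0x08): reg=0x7B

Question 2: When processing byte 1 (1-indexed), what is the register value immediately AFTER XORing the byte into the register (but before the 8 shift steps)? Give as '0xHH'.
Answer: 0xE0

Derivation:
Register before byte 1: 0x00
Byte 1: 0xE0
0x00 XOR 0xE0 = 0xE0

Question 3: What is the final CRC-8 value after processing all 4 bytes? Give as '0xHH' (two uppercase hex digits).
Answer: 0xBF

Derivation:
After byte 1 (0xE0): reg=0xAE
After byte 2 (0x08): reg=0x7B
After byte 3 (0x10): reg=0x16
After byte 4 (0x9C): reg=0xBF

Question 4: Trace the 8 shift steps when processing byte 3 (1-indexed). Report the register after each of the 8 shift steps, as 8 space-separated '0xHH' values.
After byte 1 (0xE0): reg=0xAE
After byte 2 (0x08): reg=0x7B
Register before byte 3: 0x7B
After XOR with byte 0x10: 0x6B

Answer: 0xD6 0xAB 0x51 0xA2 0x43 0x86 0x0B 0x16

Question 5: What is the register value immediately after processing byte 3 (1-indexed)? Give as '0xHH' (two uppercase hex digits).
Answer: 0x16

Derivation:
After byte 1 (0xE0): reg=0xAE
After byte 2 (0x08): reg=0x7B
After byte 3 (0x10): reg=0x16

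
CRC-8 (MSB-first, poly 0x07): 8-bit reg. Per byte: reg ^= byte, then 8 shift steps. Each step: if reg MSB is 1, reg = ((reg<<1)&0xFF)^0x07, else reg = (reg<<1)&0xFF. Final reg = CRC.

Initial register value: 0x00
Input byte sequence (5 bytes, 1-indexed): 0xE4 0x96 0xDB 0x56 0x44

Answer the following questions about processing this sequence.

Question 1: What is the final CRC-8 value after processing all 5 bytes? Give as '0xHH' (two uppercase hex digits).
Answer: 0xFC

Derivation:
After byte 1 (0xE4): reg=0xB2
After byte 2 (0x96): reg=0xFC
After byte 3 (0xDB): reg=0xF5
After byte 4 (0x56): reg=0x60
After byte 5 (0x44): reg=0xFC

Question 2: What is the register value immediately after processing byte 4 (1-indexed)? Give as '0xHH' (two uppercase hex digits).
Answer: 0x60

Derivation:
After byte 1 (0xE4): reg=0xB2
After byte 2 (0x96): reg=0xFC
After byte 3 (0xDB): reg=0xF5
After byte 4 (0x56): reg=0x60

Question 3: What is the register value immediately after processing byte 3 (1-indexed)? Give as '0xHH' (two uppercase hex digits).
Answer: 0xF5

Derivation:
After byte 1 (0xE4): reg=0xB2
After byte 2 (0x96): reg=0xFC
After byte 3 (0xDB): reg=0xF5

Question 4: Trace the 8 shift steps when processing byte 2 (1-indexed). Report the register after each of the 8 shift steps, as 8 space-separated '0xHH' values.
After byte 1 (0xE4): reg=0xB2
Register before byte 2: 0xB2
After XOR with byte 0x96: 0x24

Answer: 0x48 0x90 0x27 0x4E 0x9C 0x3F 0x7E 0xFC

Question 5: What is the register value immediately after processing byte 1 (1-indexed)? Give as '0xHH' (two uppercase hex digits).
Answer: 0xB2

Derivation:
After byte 1 (0xE4): reg=0xB2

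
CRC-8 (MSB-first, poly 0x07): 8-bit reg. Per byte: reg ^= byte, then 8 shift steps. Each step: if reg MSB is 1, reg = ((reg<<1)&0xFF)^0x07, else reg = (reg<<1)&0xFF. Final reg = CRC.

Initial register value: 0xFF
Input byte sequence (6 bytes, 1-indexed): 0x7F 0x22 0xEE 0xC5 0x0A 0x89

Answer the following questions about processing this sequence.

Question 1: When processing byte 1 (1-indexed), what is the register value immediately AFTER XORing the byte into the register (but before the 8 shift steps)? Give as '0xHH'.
Answer: 0x80

Derivation:
Register before byte 1: 0xFF
Byte 1: 0x7F
0xFF XOR 0x7F = 0x80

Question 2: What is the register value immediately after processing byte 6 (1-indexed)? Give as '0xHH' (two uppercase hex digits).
After byte 1 (0x7F): reg=0x89
After byte 2 (0x22): reg=0x58
After byte 3 (0xEE): reg=0x0B
After byte 4 (0xC5): reg=0x64
After byte 5 (0x0A): reg=0x0D
After byte 6 (0x89): reg=0x95

Answer: 0x95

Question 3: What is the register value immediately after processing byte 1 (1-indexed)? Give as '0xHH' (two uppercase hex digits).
After byte 1 (0x7F): reg=0x89

Answer: 0x89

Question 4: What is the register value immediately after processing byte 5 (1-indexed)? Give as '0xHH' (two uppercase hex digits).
Answer: 0x0D

Derivation:
After byte 1 (0x7F): reg=0x89
After byte 2 (0x22): reg=0x58
After byte 3 (0xEE): reg=0x0B
After byte 4 (0xC5): reg=0x64
After byte 5 (0x0A): reg=0x0D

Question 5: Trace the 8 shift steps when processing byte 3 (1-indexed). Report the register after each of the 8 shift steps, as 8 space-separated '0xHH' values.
After byte 1 (0x7F): reg=0x89
After byte 2 (0x22): reg=0x58
Register before byte 3: 0x58
After XOR with byte 0xEE: 0xB6

Answer: 0x6B 0xD6 0xAB 0x51 0xA2 0x43 0x86 0x0B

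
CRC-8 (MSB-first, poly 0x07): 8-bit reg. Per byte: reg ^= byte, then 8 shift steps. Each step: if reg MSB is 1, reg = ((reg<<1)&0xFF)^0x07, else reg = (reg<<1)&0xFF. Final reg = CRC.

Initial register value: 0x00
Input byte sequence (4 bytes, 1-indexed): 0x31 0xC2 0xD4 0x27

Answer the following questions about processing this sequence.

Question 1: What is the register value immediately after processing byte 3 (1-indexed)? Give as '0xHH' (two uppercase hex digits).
Answer: 0x6F

Derivation:
After byte 1 (0x31): reg=0x97
After byte 2 (0xC2): reg=0xAC
After byte 3 (0xD4): reg=0x6F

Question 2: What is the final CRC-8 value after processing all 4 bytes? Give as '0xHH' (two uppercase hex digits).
After byte 1 (0x31): reg=0x97
After byte 2 (0xC2): reg=0xAC
After byte 3 (0xD4): reg=0x6F
After byte 4 (0x27): reg=0xFF

Answer: 0xFF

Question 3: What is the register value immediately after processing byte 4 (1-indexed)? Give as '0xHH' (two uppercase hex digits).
After byte 1 (0x31): reg=0x97
After byte 2 (0xC2): reg=0xAC
After byte 3 (0xD4): reg=0x6F
After byte 4 (0x27): reg=0xFF

Answer: 0xFF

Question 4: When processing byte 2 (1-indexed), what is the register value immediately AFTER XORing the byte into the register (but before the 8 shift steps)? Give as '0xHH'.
Answer: 0x55

Derivation:
Register before byte 2: 0x97
Byte 2: 0xC2
0x97 XOR 0xC2 = 0x55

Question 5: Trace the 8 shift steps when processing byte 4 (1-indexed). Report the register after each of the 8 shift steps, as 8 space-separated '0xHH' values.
Answer: 0x90 0x27 0x4E 0x9C 0x3F 0x7E 0xFC 0xFF

Derivation:
After byte 1 (0x31): reg=0x97
After byte 2 (0xC2): reg=0xAC
After byte 3 (0xD4): reg=0x6F
Register before byte 4: 0x6F
After XOR with byte 0x27: 0x48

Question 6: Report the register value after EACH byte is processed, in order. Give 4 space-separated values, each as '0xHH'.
0x97 0xAC 0x6F 0xFF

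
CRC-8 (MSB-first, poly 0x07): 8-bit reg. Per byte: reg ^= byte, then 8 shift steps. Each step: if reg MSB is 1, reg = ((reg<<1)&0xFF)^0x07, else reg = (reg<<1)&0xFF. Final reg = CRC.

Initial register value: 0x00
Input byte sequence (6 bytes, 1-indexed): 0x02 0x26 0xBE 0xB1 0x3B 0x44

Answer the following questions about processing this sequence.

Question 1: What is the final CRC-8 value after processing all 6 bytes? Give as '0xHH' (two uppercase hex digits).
After byte 1 (0x02): reg=0x0E
After byte 2 (0x26): reg=0xD8
After byte 3 (0xBE): reg=0x35
After byte 4 (0xB1): reg=0x95
After byte 5 (0x3B): reg=0x43
After byte 6 (0x44): reg=0x15

Answer: 0x15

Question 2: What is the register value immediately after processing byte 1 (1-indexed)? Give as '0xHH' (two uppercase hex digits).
Answer: 0x0E

Derivation:
After byte 1 (0x02): reg=0x0E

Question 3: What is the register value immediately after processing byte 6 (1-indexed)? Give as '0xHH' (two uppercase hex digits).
After byte 1 (0x02): reg=0x0E
After byte 2 (0x26): reg=0xD8
After byte 3 (0xBE): reg=0x35
After byte 4 (0xB1): reg=0x95
After byte 5 (0x3B): reg=0x43
After byte 6 (0x44): reg=0x15

Answer: 0x15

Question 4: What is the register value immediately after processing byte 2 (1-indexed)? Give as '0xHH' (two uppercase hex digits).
After byte 1 (0x02): reg=0x0E
After byte 2 (0x26): reg=0xD8

Answer: 0xD8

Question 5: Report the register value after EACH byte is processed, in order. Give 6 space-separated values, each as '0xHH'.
0x0E 0xD8 0x35 0x95 0x43 0x15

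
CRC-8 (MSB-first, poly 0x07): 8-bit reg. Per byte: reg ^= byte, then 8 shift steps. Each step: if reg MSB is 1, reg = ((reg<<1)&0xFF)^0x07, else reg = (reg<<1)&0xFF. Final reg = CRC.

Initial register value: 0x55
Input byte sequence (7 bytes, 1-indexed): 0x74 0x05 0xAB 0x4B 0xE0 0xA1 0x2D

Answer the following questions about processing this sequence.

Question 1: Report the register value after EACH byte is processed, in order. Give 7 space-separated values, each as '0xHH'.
0xE7 0xA0 0x31 0x61 0x8E 0xCD 0xAE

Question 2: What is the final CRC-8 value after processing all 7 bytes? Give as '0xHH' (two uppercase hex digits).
After byte 1 (0x74): reg=0xE7
After byte 2 (0x05): reg=0xA0
After byte 3 (0xAB): reg=0x31
After byte 4 (0x4B): reg=0x61
After byte 5 (0xE0): reg=0x8E
After byte 6 (0xA1): reg=0xCD
After byte 7 (0x2D): reg=0xAE

Answer: 0xAE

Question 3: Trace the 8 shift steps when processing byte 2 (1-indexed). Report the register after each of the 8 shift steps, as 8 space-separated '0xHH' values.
After byte 1 (0x74): reg=0xE7
Register before byte 2: 0xE7
After XOR with byte 0x05: 0xE2

Answer: 0xC3 0x81 0x05 0x0A 0x14 0x28 0x50 0xA0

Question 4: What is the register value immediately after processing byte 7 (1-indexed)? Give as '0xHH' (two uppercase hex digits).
After byte 1 (0x74): reg=0xE7
After byte 2 (0x05): reg=0xA0
After byte 3 (0xAB): reg=0x31
After byte 4 (0x4B): reg=0x61
After byte 5 (0xE0): reg=0x8E
After byte 6 (0xA1): reg=0xCD
After byte 7 (0x2D): reg=0xAE

Answer: 0xAE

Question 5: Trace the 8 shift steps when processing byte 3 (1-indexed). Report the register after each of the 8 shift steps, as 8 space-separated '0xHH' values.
After byte 1 (0x74): reg=0xE7
After byte 2 (0x05): reg=0xA0
Register before byte 3: 0xA0
After XOR with byte 0xAB: 0x0B

Answer: 0x16 0x2C 0x58 0xB0 0x67 0xCE 0x9B 0x31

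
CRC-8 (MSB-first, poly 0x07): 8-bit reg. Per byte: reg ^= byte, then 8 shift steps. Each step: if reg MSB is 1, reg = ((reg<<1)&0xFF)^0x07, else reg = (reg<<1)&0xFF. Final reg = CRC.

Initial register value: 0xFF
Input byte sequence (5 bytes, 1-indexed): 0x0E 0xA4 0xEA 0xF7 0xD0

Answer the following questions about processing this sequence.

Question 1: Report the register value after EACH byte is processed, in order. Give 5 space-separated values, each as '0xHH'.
0xD9 0x74 0xD3 0xFC 0xC4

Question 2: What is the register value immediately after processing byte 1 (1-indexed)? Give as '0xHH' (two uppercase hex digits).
After byte 1 (0x0E): reg=0xD9

Answer: 0xD9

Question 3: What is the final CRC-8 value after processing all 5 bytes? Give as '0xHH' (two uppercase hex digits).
Answer: 0xC4

Derivation:
After byte 1 (0x0E): reg=0xD9
After byte 2 (0xA4): reg=0x74
After byte 3 (0xEA): reg=0xD3
After byte 4 (0xF7): reg=0xFC
After byte 5 (0xD0): reg=0xC4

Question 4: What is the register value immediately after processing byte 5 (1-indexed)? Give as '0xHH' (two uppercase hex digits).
After byte 1 (0x0E): reg=0xD9
After byte 2 (0xA4): reg=0x74
After byte 3 (0xEA): reg=0xD3
After byte 4 (0xF7): reg=0xFC
After byte 5 (0xD0): reg=0xC4

Answer: 0xC4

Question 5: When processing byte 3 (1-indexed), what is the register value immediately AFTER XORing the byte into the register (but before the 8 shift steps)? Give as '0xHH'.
Register before byte 3: 0x74
Byte 3: 0xEA
0x74 XOR 0xEA = 0x9E

Answer: 0x9E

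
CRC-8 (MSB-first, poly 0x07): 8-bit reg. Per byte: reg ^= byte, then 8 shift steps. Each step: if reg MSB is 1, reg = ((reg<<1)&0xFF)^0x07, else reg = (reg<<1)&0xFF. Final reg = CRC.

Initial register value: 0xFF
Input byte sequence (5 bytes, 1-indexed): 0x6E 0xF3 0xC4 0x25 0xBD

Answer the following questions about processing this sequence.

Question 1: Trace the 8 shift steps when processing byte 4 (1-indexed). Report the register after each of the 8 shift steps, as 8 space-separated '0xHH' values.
Answer: 0x3B 0x76 0xEC 0xDF 0xB9 0x75 0xEA 0xD3

Derivation:
After byte 1 (0x6E): reg=0xFE
After byte 2 (0xF3): reg=0x23
After byte 3 (0xC4): reg=0xBB
Register before byte 4: 0xBB
After XOR with byte 0x25: 0x9E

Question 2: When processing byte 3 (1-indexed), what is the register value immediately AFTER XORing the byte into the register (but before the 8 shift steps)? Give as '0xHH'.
Answer: 0xE7

Derivation:
Register before byte 3: 0x23
Byte 3: 0xC4
0x23 XOR 0xC4 = 0xE7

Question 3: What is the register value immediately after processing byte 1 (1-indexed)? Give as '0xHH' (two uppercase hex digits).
Answer: 0xFE

Derivation:
After byte 1 (0x6E): reg=0xFE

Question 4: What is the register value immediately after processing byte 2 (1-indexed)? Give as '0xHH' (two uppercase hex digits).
Answer: 0x23

Derivation:
After byte 1 (0x6E): reg=0xFE
After byte 2 (0xF3): reg=0x23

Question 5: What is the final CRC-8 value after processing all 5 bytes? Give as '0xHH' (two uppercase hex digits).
Answer: 0x0D

Derivation:
After byte 1 (0x6E): reg=0xFE
After byte 2 (0xF3): reg=0x23
After byte 3 (0xC4): reg=0xBB
After byte 4 (0x25): reg=0xD3
After byte 5 (0xBD): reg=0x0D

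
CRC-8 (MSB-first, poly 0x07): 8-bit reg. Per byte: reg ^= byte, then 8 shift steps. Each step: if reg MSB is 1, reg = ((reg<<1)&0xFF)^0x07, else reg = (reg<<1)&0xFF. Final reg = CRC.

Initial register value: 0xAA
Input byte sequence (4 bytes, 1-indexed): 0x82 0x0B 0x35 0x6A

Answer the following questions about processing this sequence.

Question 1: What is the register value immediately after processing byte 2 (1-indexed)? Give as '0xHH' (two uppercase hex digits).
After byte 1 (0x82): reg=0xD8
After byte 2 (0x0B): reg=0x37

Answer: 0x37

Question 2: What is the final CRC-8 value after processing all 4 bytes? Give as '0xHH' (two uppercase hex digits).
Answer: 0x3B

Derivation:
After byte 1 (0x82): reg=0xD8
After byte 2 (0x0B): reg=0x37
After byte 3 (0x35): reg=0x0E
After byte 4 (0x6A): reg=0x3B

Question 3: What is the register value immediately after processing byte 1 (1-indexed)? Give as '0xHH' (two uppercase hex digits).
Answer: 0xD8

Derivation:
After byte 1 (0x82): reg=0xD8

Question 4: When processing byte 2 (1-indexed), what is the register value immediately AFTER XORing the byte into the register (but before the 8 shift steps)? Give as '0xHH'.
Answer: 0xD3

Derivation:
Register before byte 2: 0xD8
Byte 2: 0x0B
0xD8 XOR 0x0B = 0xD3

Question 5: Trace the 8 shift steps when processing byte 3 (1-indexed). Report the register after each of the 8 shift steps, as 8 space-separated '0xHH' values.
After byte 1 (0x82): reg=0xD8
After byte 2 (0x0B): reg=0x37
Register before byte 3: 0x37
After XOR with byte 0x35: 0x02

Answer: 0x04 0x08 0x10 0x20 0x40 0x80 0x07 0x0E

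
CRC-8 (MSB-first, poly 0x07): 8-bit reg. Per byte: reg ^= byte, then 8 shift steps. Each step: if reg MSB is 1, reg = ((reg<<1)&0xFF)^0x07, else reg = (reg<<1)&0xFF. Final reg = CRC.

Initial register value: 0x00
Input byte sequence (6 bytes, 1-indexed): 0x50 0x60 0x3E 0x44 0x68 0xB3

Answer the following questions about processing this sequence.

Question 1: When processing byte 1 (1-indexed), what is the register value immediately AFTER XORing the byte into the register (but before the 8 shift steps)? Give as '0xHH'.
Answer: 0x50

Derivation:
Register before byte 1: 0x00
Byte 1: 0x50
0x00 XOR 0x50 = 0x50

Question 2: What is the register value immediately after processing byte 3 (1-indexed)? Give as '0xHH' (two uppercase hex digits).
Answer: 0x6B

Derivation:
After byte 1 (0x50): reg=0xB7
After byte 2 (0x60): reg=0x2B
After byte 3 (0x3E): reg=0x6B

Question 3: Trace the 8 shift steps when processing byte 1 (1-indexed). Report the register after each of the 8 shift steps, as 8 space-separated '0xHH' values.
Answer: 0xA0 0x47 0x8E 0x1B 0x36 0x6C 0xD8 0xB7

Derivation:
Register before byte 1: 0x00
After XOR with byte 0x50: 0x50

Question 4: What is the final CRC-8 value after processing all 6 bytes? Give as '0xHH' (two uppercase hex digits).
After byte 1 (0x50): reg=0xB7
After byte 2 (0x60): reg=0x2B
After byte 3 (0x3E): reg=0x6B
After byte 4 (0x44): reg=0xCD
After byte 5 (0x68): reg=0x72
After byte 6 (0xB3): reg=0x49

Answer: 0x49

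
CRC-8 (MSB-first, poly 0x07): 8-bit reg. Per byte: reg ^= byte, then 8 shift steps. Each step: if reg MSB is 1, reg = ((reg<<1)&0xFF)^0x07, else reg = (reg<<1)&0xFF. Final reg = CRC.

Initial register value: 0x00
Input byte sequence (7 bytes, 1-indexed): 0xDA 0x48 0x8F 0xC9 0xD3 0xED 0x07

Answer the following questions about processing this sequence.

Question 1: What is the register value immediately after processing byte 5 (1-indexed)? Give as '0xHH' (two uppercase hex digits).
Answer: 0xB0

Derivation:
After byte 1 (0xDA): reg=0x08
After byte 2 (0x48): reg=0xC7
After byte 3 (0x8F): reg=0xFF
After byte 4 (0xC9): reg=0x82
After byte 5 (0xD3): reg=0xB0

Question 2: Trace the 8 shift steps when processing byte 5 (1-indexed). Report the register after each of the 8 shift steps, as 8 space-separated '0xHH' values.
Answer: 0xA2 0x43 0x86 0x0B 0x16 0x2C 0x58 0xB0

Derivation:
After byte 1 (0xDA): reg=0x08
After byte 2 (0x48): reg=0xC7
After byte 3 (0x8F): reg=0xFF
After byte 4 (0xC9): reg=0x82
Register before byte 5: 0x82
After XOR with byte 0xD3: 0x51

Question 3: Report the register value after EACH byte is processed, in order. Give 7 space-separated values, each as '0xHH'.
0x08 0xC7 0xFF 0x82 0xB0 0x94 0xF0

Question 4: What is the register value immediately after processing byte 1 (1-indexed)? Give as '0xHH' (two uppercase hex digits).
Answer: 0x08

Derivation:
After byte 1 (0xDA): reg=0x08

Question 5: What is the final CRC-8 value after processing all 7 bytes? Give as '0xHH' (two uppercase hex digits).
Answer: 0xF0

Derivation:
After byte 1 (0xDA): reg=0x08
After byte 2 (0x48): reg=0xC7
After byte 3 (0x8F): reg=0xFF
After byte 4 (0xC9): reg=0x82
After byte 5 (0xD3): reg=0xB0
After byte 6 (0xED): reg=0x94
After byte 7 (0x07): reg=0xF0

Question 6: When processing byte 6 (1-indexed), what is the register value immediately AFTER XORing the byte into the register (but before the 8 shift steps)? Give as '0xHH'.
Register before byte 6: 0xB0
Byte 6: 0xED
0xB0 XOR 0xED = 0x5D

Answer: 0x5D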